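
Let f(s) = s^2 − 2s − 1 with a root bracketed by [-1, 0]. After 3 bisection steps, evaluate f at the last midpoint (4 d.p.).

-0.1094

s = -0.5 gives f = 0.25, positive; keep [-0.5, 0]
s = -0.25 gives f = -0.4375, negative; keep [-0.5, -0.25]
s = -0.375 gives f = -0.109375, negative; keep [-0.5, -0.375]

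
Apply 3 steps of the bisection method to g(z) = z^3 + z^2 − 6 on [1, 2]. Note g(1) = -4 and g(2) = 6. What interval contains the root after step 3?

z = 1.5 gives g = -0.375, negative; keep [1.5, 2]
z = 1.75 gives g = 2.421875, positive; keep [1.5, 1.75]
z = 1.625 gives g = 0.931641, positive; keep [1.5, 1.625]

[1.5, 1.625]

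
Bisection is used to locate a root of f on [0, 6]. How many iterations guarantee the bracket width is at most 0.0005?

14

Width after n steps is 6/2^n. Need 2^n ≥ 6/0.0005 = 12000.
2^13 = 8192 < 12000 ≤ 2^14 = 16384, so n = 14.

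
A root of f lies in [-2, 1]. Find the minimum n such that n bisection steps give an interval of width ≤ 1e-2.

9

Width after n steps is 3/2^n. Need 2^n ≥ 3/1e-2 = 300.
2^8 = 256 < 300 ≤ 2^9 = 512, so n = 9.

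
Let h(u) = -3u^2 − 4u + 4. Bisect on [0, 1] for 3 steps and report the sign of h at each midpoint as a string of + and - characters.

+-+

m = 0.5, h(m) = 1.25 (+); new bracket [0.5, 1]
m = 0.75, h(m) = -0.6875 (−); new bracket [0.5, 0.75]
m = 0.625, h(m) = 0.328125 (+); new bracket [0.625, 0.75]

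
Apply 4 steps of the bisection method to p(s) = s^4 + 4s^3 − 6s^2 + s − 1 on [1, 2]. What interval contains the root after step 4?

s = 1.5 gives p = 5.5625, positive; keep [1, 1.5]
s = 1.25 gives p = 1.128906, positive; keep [1, 1.25]
s = 1.125 gives p = -0.171631, negative; keep [1.125, 1.25]
s = 1.1875 gives p = 0.4133, positive; keep [1.125, 1.1875]

[1.125, 1.1875]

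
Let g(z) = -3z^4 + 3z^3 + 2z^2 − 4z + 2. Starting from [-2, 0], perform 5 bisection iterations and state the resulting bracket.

g(-1) = 2 > 0, so the root lies in [-2, -1]
g(-1.5) = -12.8125 < 0, so the root lies in [-1.5, -1]
g(-1.25) = -3.058594 < 0, so the root lies in [-1.25, -1]
g(-1.125) = -0.0457 < 0, so the root lies in [-1.125, -1]
g(-1.0625) = 1.0861 > 0, so the root lies in [-1.125, -1.0625]

[-1.125, -1.0625]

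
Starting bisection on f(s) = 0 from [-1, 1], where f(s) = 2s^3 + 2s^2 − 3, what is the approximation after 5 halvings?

0.9375

f(0) = -3 < 0, so the root lies in [0, 1]
f(0.5) = -2.25 < 0, so the root lies in [0.5, 1]
f(0.75) = -1.03125 < 0, so the root lies in [0.75, 1]
f(0.875) = -0.1289 < 0, so the root lies in [0.875, 1]
f(0.9375) = 0.4058 > 0, so the root lies in [0.875, 0.9375]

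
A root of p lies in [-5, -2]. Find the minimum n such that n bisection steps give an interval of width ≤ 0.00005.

16

Width after n steps is 3/2^n. Need 2^n ≥ 3/0.00005 = 60000.
2^15 = 32768 < 60000 ≤ 2^16 = 65536, so n = 16.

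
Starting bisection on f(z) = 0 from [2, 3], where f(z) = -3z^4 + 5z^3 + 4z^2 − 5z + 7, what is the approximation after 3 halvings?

midpoint 2.5: f = -19.5625 < 0 → [2, 2.5]
midpoint 2.25: f = -3.933594 < 0 → [2, 2.25]
midpoint 2.125: f = 1.243408 > 0 → [2.125, 2.25]

2.125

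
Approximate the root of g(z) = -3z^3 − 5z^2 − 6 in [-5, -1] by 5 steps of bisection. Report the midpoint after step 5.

-2.125

midpoint -3: g = 30 > 0 → [-3, -1]
midpoint -2: g = -2 < 0 → [-3, -2]
midpoint -2.5: g = 9.625 > 0 → [-2.5, -2]
midpoint -2.25: g = 2.8594 > 0 → [-2.25, -2]
midpoint -2.125: g = 0.209 > 0 → [-2.125, -2]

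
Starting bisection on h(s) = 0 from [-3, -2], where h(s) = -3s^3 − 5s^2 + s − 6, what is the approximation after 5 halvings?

h(-2.5) = 7.125 > 0, so the root lies in [-2.5, -2]
h(-2.25) = 0.609375 > 0, so the root lies in [-2.25, -2]
h(-2.125) = -1.916016 < 0, so the root lies in [-2.25, -2.125]
h(-2.1875) = -0.7107 < 0, so the root lies in [-2.25, -2.1875]
h(-2.21875) = -0.0653 < 0, so the root lies in [-2.25, -2.21875]

-2.21875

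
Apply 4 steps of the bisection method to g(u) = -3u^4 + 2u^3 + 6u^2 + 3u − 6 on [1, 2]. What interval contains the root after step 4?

g(1.5) = 3.5625 > 0, so the root lies in [1.5, 2]
g(1.75) = 0.207031 > 0, so the root lies in [1.75, 2]
g(1.875) = -3.176514 < 0, so the root lies in [1.75, 1.875]
g(1.8125) = -1.3196 < 0, so the root lies in [1.75, 1.8125]

[1.75, 1.8125]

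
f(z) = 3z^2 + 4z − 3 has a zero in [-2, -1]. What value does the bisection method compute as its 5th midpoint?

-1.84375

m = -1.5, f(m) = -2.25 (−); new bracket [-2, -1.5]
m = -1.75, f(m) = -0.8125 (−); new bracket [-2, -1.75]
m = -1.875, f(m) = 0.046875 (+); new bracket [-1.875, -1.75]
m = -1.8125, f(m) = -0.3945 (−); new bracket [-1.875, -1.8125]
m = -1.84375, f(m) = -0.1768 (−); new bracket [-1.875, -1.84375]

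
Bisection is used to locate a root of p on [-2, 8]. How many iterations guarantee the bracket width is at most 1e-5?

Width after n steps is 10/2^n. Need 2^n ≥ 10/1e-5 = 1000000.
2^19 = 524288 < 1000000 ≤ 2^20 = 1048576, so n = 20.

20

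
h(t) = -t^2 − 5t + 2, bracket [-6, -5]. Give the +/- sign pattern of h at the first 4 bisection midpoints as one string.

h(-5.5) = -0.75 < 0, so the root lies in [-5.5, -5]
h(-5.25) = 0.6875 > 0, so the root lies in [-5.5, -5.25]
h(-5.375) = -0.015625 < 0, so the root lies in [-5.375, -5.25]
h(-5.3125) = 0.3398 > 0, so the root lies in [-5.375, -5.3125]

-+-+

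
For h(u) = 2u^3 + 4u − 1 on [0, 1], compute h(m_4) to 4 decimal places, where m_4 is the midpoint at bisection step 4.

h(0.5) = 1.25 > 0, so the root lies in [0, 0.5]
h(0.25) = 0.03125 > 0, so the root lies in [0, 0.25]
h(0.125) = -0.496094 < 0, so the root lies in [0.125, 0.25]
h(0.1875) = -0.2368 < 0, so the root lies in [0.1875, 0.25]

-0.2368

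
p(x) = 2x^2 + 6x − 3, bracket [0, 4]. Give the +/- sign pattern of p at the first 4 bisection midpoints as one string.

+++-

midpoint 2: p = 17 > 0 → [0, 2]
midpoint 1: p = 5 > 0 → [0, 1]
midpoint 0.5: p = 0.5 > 0 → [0, 0.5]
midpoint 0.25: p = -1.375 < 0 → [0.25, 0.5]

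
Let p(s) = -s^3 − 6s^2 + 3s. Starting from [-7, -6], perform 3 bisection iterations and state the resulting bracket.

[-6.5, -6.375]

s = -6.5 gives p = 1.625, positive; keep [-6.5, -6]
s = -6.25 gives p = -8.984375, negative; keep [-6.5, -6.25]
s = -6.375 gives p = -3.884766, negative; keep [-6.5, -6.375]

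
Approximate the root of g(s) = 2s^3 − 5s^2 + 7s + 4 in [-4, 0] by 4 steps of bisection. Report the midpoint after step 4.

s = -2 gives g = -46, negative; keep [-2, 0]
s = -1 gives g = -10, negative; keep [-1, 0]
s = -0.5 gives g = -1, negative; keep [-0.5, 0]
s = -0.25 gives g = 1.9062, positive; keep [-0.5, -0.25]

-0.25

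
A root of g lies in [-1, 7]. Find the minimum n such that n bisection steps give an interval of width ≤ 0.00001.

20

Width after n steps is 8/2^n. Need 2^n ≥ 8/0.00001 = 800000.
2^19 = 524288 < 800000 ≤ 2^20 = 1048576, so n = 20.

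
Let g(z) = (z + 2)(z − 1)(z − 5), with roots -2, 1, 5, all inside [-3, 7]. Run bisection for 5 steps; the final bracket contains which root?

m = 2, g(m) = -12 (−); new bracket [2, 7]
m = 4.5, g(m) = -11.375 (−); new bracket [4.5, 7]
m = 5.75, g(m) = 27.609375 (+); new bracket [4.5, 5.75]
m = 5.125, g(m) = 3.6738 (+); new bracket [4.5, 5.125]
m = 4.8125, g(m) = -4.8699 (−); new bracket [4.8125, 5.125]

5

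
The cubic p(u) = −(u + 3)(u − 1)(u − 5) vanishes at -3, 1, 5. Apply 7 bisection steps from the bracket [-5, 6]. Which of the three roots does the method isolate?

midpoint 0.5: p = -7.875 < 0 → [-5, 0.5]
midpoint -2.25: p = -17.671875 < 0 → [-5, -2.25]
midpoint -3.625: p = 24.931641 > 0 → [-3.625, -2.25]
midpoint -2.9375: p = -1.9534 < 0 → [-3.625, -2.9375]
midpoint -3.28125: p = 9.9715 > 0 → [-3.28125, -2.9375]
midpoint -3.109375: p = 3.6449 > 0 → [-3.109375, -2.9375]
midpoint -3.0234375: p = 0.7566 > 0 → [-3.0234375, -2.9375]

-3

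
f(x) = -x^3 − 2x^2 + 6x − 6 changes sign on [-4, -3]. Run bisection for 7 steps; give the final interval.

[-3.921875, -3.9140625]

f(-3.5) = -8.625 < 0, so the root lies in [-4, -3.5]
f(-3.75) = -3.890625 < 0, so the root lies in [-4, -3.75]
f(-3.875) = -1.095703 < 0, so the root lies in [-4, -3.875]
f(-3.9375) = 0.4138 > 0, so the root lies in [-3.9375, -3.875]
f(-3.90625) = -0.3504 < 0, so the root lies in [-3.9375, -3.90625]
f(-3.921875) = 0.0293 > 0, so the root lies in [-3.921875, -3.90625]
f(-3.9140625) = -0.1612 < 0, so the root lies in [-3.921875, -3.9140625]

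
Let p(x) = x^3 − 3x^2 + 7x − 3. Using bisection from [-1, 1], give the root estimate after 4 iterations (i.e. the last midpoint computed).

midpoint 0: p = -3 < 0 → [0, 1]
midpoint 0.5: p = -0.125 < 0 → [0.5, 1]
midpoint 0.75: p = 0.984375 > 0 → [0.5, 0.75]
midpoint 0.625: p = 0.4473 > 0 → [0.5, 0.625]

0.625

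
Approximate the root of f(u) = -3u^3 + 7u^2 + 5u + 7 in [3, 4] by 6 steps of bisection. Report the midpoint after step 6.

3.109375

u = 3.5 gives f = -18.375, negative; keep [3, 3.5]
u = 3.25 gives f = -5.796875, negative; keep [3, 3.25]
u = 3.125 gives f = -0.568359, negative; keep [3, 3.125]
u = 3.0625 gives f = 1.7961, positive; keep [3.0625, 3.125]
u = 3.09375 gives f = 0.6342, positive; keep [3.09375, 3.125]
u = 3.109375 gives f = 0.0381, positive; keep [3.109375, 3.125]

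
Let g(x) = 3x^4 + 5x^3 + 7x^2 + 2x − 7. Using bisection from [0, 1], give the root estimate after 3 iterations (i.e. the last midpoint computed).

m = 0.5, g(m) = -3.4375 (−); new bracket [0.5, 1]
m = 0.75, g(m) = 1.496094 (+); new bracket [0.5, 0.75]
m = 0.625, g(m) = -1.337158 (−); new bracket [0.625, 0.75]

0.625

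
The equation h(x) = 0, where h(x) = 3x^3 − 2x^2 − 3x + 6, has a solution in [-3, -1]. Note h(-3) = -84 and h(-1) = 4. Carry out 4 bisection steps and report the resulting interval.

[-1.375, -1.25]

midpoint -2: h = -20 < 0 → [-2, -1]
midpoint -1.5: h = -4.125 < 0 → [-1.5, -1]
midpoint -1.25: h = 0.765625 > 0 → [-1.5, -1.25]
midpoint -1.375: h = -1.4551 < 0 → [-1.375, -1.25]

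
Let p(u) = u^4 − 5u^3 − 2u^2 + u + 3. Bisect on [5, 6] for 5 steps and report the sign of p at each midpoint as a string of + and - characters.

m = 5.5, p(m) = 31.1875 (+); new bracket [5, 5.5]
m = 5.25, p(m) = -10.699219 (−); new bracket [5.25, 5.5]
m = 5.375, p(m) = 8.826416 (+); new bracket [5.25, 5.375]
m = 5.3125, p(m) = -1.2788 (−); new bracket [5.3125, 5.375]
m = 5.34375, p(m) = 3.6867 (+); new bracket [5.3125, 5.34375]

+-+-+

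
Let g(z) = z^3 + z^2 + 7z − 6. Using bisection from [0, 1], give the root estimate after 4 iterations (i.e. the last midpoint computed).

z = 0.5 gives g = -2.125, negative; keep [0.5, 1]
z = 0.75 gives g = 0.234375, positive; keep [0.5, 0.75]
z = 0.625 gives g = -0.990234, negative; keep [0.625, 0.75]
z = 0.6875 gives g = -0.3899, negative; keep [0.6875, 0.75]

0.6875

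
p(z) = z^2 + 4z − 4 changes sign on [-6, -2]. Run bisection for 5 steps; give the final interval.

z = -4 gives p = -4, negative; keep [-6, -4]
z = -5 gives p = 1, positive; keep [-5, -4]
z = -4.5 gives p = -1.75, negative; keep [-5, -4.5]
z = -4.75 gives p = -0.4375, negative; keep [-5, -4.75]
z = -4.875 gives p = 0.2656, positive; keep [-4.875, -4.75]

[-4.875, -4.75]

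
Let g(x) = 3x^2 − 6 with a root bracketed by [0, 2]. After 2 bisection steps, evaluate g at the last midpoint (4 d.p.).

g(1) = -3 < 0, so the root lies in [1, 2]
g(1.5) = 0.75 > 0, so the root lies in [1, 1.5]

0.7500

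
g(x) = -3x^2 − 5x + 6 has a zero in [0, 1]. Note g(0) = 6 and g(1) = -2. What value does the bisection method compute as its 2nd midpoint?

g(0.5) = 2.75 > 0, so the root lies in [0.5, 1]
g(0.75) = 0.5625 > 0, so the root lies in [0.75, 1]

0.75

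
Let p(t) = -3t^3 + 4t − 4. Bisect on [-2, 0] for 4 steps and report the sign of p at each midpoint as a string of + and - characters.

midpoint -1: p = -5 < 0 → [-2, -1]
midpoint -1.5: p = 0.125 > 0 → [-1.5, -1]
midpoint -1.25: p = -3.140625 < 0 → [-1.5, -1.25]
midpoint -1.375: p = -1.7012 < 0 → [-1.5, -1.375]

-+--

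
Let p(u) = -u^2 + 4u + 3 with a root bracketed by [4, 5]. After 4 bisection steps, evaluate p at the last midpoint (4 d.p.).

p(4.5) = 0.75 > 0, so the root lies in [4.5, 5]
p(4.75) = -0.5625 < 0, so the root lies in [4.5, 4.75]
p(4.625) = 0.109375 > 0, so the root lies in [4.625, 4.75]
p(4.6875) = -0.2227 < 0, so the root lies in [4.625, 4.6875]

-0.2227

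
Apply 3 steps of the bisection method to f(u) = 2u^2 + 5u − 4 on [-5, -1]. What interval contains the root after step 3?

[-3.5, -3]

midpoint -3: f = -1 < 0 → [-5, -3]
midpoint -4: f = 8 > 0 → [-4, -3]
midpoint -3.5: f = 3 > 0 → [-3.5, -3]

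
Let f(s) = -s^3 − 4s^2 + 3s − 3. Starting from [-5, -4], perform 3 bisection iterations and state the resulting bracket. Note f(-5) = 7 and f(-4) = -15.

midpoint -4.5: f = -6.375 < 0 → [-5, -4.5]
midpoint -4.75: f = -0.328125 < 0 → [-5, -4.75]
midpoint -4.875: f = 3.169922 > 0 → [-4.875, -4.75]

[-4.875, -4.75]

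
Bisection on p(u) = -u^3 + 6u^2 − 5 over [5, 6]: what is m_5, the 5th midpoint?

u = 5.5 gives p = 10.125, positive; keep [5.5, 6]
u = 5.75 gives p = 3.265625, positive; keep [5.75, 6]
u = 5.875 gives p = -0.685547, negative; keep [5.75, 5.875]
u = 5.8125 gives p = 1.3347, positive; keep [5.8125, 5.875]
u = 5.84375 gives p = 0.3358, positive; keep [5.84375, 5.875]

5.84375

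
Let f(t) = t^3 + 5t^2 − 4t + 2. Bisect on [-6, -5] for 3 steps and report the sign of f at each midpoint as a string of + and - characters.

f(-5.5) = 8.875 > 0, so the root lies in [-6, -5.5]
f(-5.75) = 0.203125 > 0, so the root lies in [-6, -5.75]
f(-5.875) = -4.701172 < 0, so the root lies in [-5.875, -5.75]

++-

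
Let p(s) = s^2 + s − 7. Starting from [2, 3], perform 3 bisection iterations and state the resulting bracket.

[2.125, 2.25]

m = 2.5, p(m) = 1.75 (+); new bracket [2, 2.5]
m = 2.25, p(m) = 0.3125 (+); new bracket [2, 2.25]
m = 2.125, p(m) = -0.359375 (−); new bracket [2.125, 2.25]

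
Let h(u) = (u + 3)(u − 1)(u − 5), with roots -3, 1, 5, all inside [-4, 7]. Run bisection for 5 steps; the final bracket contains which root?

midpoint 1.5: h = -7.875 < 0 → [1.5, 7]
midpoint 4.25: h = -17.671875 < 0 → [4.25, 7]
midpoint 5.625: h = 24.931641 > 0 → [4.25, 5.625]
midpoint 4.9375: h = -1.9534 < 0 → [4.9375, 5.625]
midpoint 5.28125: h = 9.9715 > 0 → [4.9375, 5.28125]

5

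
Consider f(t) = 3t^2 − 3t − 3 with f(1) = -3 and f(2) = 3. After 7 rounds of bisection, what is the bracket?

[1.6171875, 1.625]

f(1.5) = -0.75 < 0, so the root lies in [1.5, 2]
f(1.75) = 0.9375 > 0, so the root lies in [1.5, 1.75]
f(1.625) = 0.046875 > 0, so the root lies in [1.5, 1.625]
f(1.5625) = -0.3633 < 0, so the root lies in [1.5625, 1.625]
f(1.59375) = -0.1611 < 0, so the root lies in [1.59375, 1.625]
f(1.609375) = -0.0579 < 0, so the root lies in [1.609375, 1.625]
f(1.6171875) = -0.0057 < 0, so the root lies in [1.6171875, 1.625]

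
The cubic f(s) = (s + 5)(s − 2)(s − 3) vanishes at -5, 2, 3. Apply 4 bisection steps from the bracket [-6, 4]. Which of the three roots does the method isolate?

-5

s = -1 gives f = 48, positive; keep [-6, -1]
s = -3.5 gives f = 53.625, positive; keep [-6, -3.5]
s = -4.75 gives f = 13.078125, positive; keep [-6, -4.75]
s = -5.375 gives f = -23.1621, negative; keep [-5.375, -4.75]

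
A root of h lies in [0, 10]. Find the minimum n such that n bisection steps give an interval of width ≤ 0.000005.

21

Width after n steps is 10/2^n. Need 2^n ≥ 10/0.000005 = 2000000.
2^20 = 1048576 < 2000000 ≤ 2^21 = 2097152, so n = 21.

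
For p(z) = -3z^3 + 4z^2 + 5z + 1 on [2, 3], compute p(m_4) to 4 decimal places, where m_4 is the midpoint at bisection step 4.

p(2.5) = -8.375 < 0, so the root lies in [2, 2.5]
p(2.25) = -1.671875 < 0, so the root lies in [2, 2.25]
p(2.125) = 0.900391 > 0, so the root lies in [2.125, 2.25]
p(2.1875) = -0.3245 < 0, so the root lies in [2.125, 2.1875]

-0.3245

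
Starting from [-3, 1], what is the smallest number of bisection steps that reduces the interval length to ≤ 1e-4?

16

Width after n steps is 4/2^n. Need 2^n ≥ 4/1e-4 = 40000.
2^15 = 32768 < 40000 ≤ 2^16 = 65536, so n = 16.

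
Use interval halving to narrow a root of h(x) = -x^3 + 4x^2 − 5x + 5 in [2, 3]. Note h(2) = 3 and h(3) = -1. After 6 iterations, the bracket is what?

midpoint 2.5: h = 1.875 > 0 → [2.5, 3]
midpoint 2.75: h = 0.703125 > 0 → [2.75, 3]
midpoint 2.875: h = -0.076172 < 0 → [2.75, 2.875]
midpoint 2.8125: h = 0.3308 > 0 → [2.8125, 2.875]
midpoint 2.84375: h = 0.1317 > 0 → [2.84375, 2.875]
midpoint 2.859375: h = 0.0289 > 0 → [2.859375, 2.875]

[2.859375, 2.875]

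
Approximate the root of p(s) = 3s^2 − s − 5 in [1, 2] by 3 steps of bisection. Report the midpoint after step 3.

midpoint 1.5: p = 0.25 > 0 → [1, 1.5]
midpoint 1.25: p = -1.5625 < 0 → [1.25, 1.5]
midpoint 1.375: p = -0.703125 < 0 → [1.375, 1.5]

1.375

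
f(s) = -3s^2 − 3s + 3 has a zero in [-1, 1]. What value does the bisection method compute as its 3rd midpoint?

0.75

midpoint 0: f = 3 > 0 → [0, 1]
midpoint 0.5: f = 0.75 > 0 → [0.5, 1]
midpoint 0.75: f = -0.9375 < 0 → [0.5, 0.75]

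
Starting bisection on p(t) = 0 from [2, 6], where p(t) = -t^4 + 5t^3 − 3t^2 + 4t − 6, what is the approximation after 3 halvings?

midpoint 4: p = 26 > 0 → [4, 6]
midpoint 5: p = -61 < 0 → [4, 5]
midpoint 4.5: p = -3.1875 < 0 → [4, 4.5]

4.5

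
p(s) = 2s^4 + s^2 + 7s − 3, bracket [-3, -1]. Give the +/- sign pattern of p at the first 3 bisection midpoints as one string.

+-+

p(-2) = 19 > 0, so the root lies in [-2, -1]
p(-1.5) = -1.125 < 0, so the root lies in [-2, -1.5]
p(-1.75) = 6.570312 > 0, so the root lies in [-1.75, -1.5]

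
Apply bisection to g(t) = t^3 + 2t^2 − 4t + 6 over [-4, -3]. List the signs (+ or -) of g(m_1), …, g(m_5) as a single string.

+--+-

t = -3.5 gives g = 1.625, positive; keep [-4, -3.5]
t = -3.75 gives g = -3.609375, negative; keep [-3.75, -3.5]
t = -3.625 gives g = -0.853516, negative; keep [-3.625, -3.5]
t = -3.5625 gives g = 0.4197, positive; keep [-3.625, -3.5625]
t = -3.59375 gives g = -0.2083, negative; keep [-3.59375, -3.5625]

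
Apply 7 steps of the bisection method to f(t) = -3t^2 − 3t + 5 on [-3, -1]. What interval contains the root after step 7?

[-1.890625, -1.875]

m = -2, f(m) = -1 (−); new bracket [-2, -1]
m = -1.5, f(m) = 2.75 (+); new bracket [-2, -1.5]
m = -1.75, f(m) = 1.0625 (+); new bracket [-2, -1.75]
m = -1.875, f(m) = 0.0781 (+); new bracket [-2, -1.875]
m = -1.9375, f(m) = -0.4492 (−); new bracket [-1.9375, -1.875]
m = -1.90625, f(m) = -0.1826 (−); new bracket [-1.90625, -1.875]
m = -1.890625, f(m) = -0.0515 (−); new bracket [-1.890625, -1.875]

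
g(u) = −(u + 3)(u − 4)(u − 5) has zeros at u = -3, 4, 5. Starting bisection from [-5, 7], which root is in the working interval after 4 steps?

g(1) = -48 < 0, so the root lies in [-5, 1]
g(-2) = -42 < 0, so the root lies in [-5, -2]
g(-3.5) = 31.875 > 0, so the root lies in [-3.5, -2]
g(-2.75) = -13.0781 < 0, so the root lies in [-3.5, -2.75]

-3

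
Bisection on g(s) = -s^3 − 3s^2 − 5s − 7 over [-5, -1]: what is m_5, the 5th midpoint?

g(-3) = 8 > 0, so the root lies in [-3, -1]
g(-2) = -1 < 0, so the root lies in [-3, -2]
g(-2.5) = 2.375 > 0, so the root lies in [-2.5, -2]
g(-2.25) = 0.4531 > 0, so the root lies in [-2.25, -2]
g(-2.125) = -0.3262 < 0, so the root lies in [-2.25, -2.125]

-2.125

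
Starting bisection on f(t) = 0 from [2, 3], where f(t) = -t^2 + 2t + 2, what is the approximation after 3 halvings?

f(2.5) = 0.75 > 0, so the root lies in [2.5, 3]
f(2.75) = -0.0625 < 0, so the root lies in [2.5, 2.75]
f(2.625) = 0.359375 > 0, so the root lies in [2.625, 2.75]

2.625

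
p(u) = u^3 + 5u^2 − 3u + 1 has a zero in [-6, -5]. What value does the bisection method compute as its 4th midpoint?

u = -5.5 gives p = 2.375, positive; keep [-6, -5.5]
u = -5.75 gives p = -6.546875, negative; keep [-5.75, -5.5]
u = -5.625 gives p = -1.900391, negative; keep [-5.625, -5.5]
u = -5.5625 gives p = 0.283, positive; keep [-5.625, -5.5625]

-5.5625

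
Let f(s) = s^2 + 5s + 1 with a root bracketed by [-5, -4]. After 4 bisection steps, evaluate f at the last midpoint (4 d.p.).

f(-4.5) = -1.25 < 0, so the root lies in [-5, -4.5]
f(-4.75) = -0.1875 < 0, so the root lies in [-5, -4.75]
f(-4.875) = 0.390625 > 0, so the root lies in [-4.875, -4.75]
f(-4.8125) = 0.0977 > 0, so the root lies in [-4.8125, -4.75]

0.0977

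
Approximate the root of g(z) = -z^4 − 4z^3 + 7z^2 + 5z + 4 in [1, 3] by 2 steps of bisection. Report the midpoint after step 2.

1.5

g(2) = -6 < 0, so the root lies in [1, 2]
g(1.5) = 8.6875 > 0, so the root lies in [1.5, 2]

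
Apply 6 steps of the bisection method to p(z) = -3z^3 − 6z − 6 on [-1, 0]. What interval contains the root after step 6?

[-0.78125, -0.765625]

m = -0.5, p(m) = -2.625 (−); new bracket [-1, -0.5]
m = -0.75, p(m) = -0.234375 (−); new bracket [-1, -0.75]
m = -0.875, p(m) = 1.259766 (+); new bracket [-0.875, -0.75]
m = -0.8125, p(m) = 0.4841 (+); new bracket [-0.8125, -0.75]
m = -0.78125, p(m) = 0.118 (+); new bracket [-0.78125, -0.75]
m = -0.765625, p(m) = -0.0599 (−); new bracket [-0.78125, -0.765625]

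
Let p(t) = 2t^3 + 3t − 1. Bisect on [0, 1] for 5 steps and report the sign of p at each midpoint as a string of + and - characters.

+-+-+

p(0.5) = 0.75 > 0, so the root lies in [0, 0.5]
p(0.25) = -0.21875 < 0, so the root lies in [0.25, 0.5]
p(0.375) = 0.230469 > 0, so the root lies in [0.25, 0.375]
p(0.3125) = -0.0015 < 0, so the root lies in [0.3125, 0.375]
p(0.34375) = 0.1125 > 0, so the root lies in [0.3125, 0.34375]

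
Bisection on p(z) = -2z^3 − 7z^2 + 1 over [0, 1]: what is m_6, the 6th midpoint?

0.359375

m = 0.5, p(m) = -1 (−); new bracket [0, 0.5]
m = 0.25, p(m) = 0.53125 (+); new bracket [0.25, 0.5]
m = 0.375, p(m) = -0.089844 (−); new bracket [0.25, 0.375]
m = 0.3125, p(m) = 0.2554 (+); new bracket [0.3125, 0.375]
m = 0.34375, p(m) = 0.0916 (+); new bracket [0.34375, 0.375]
m = 0.359375, p(m) = 0.0031 (+); new bracket [0.359375, 0.375]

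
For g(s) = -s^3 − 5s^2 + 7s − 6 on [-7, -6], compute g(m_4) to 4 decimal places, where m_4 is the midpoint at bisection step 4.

2.1125

midpoint -6.5: g = 11.875 > 0 → [-6.5, -6]
midpoint -6.25: g = -0.921875 < 0 → [-6.5, -6.25]
midpoint -6.375: g = 5.255859 > 0 → [-6.375, -6.25]
midpoint -6.3125: g = 2.1125 > 0 → [-6.3125, -6.25]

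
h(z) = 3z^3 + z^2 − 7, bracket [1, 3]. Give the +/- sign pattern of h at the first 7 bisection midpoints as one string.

midpoint 2: h = 21 > 0 → [1, 2]
midpoint 1.5: h = 5.375 > 0 → [1, 1.5]
midpoint 1.25: h = 0.421875 > 0 → [1, 1.25]
midpoint 1.125: h = -1.4629 < 0 → [1.125, 1.25]
midpoint 1.1875: h = -0.5662 < 0 → [1.1875, 1.25]
midpoint 1.21875: h = -0.0838 < 0 → [1.21875, 1.25]
midpoint 1.234375: h = 0.1661 > 0 → [1.21875, 1.234375]

+++---+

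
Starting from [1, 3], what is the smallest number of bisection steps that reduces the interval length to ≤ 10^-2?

Width after n steps is 2/2^n. Need 2^n ≥ 2/10^-2 = 200.
2^7 = 128 < 200 ≤ 2^8 = 256, so n = 8.

8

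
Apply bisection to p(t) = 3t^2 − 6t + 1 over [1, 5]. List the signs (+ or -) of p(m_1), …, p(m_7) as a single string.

p(3) = 10 > 0, so the root lies in [1, 3]
p(2) = 1 > 0, so the root lies in [1, 2]
p(1.5) = -1.25 < 0, so the root lies in [1.5, 2]
p(1.75) = -0.3125 < 0, so the root lies in [1.75, 2]
p(1.875) = 0.2969 > 0, so the root lies in [1.75, 1.875]
p(1.8125) = -0.0195 < 0, so the root lies in [1.8125, 1.875]
p(1.84375) = 0.1357 > 0, so the root lies in [1.8125, 1.84375]

++--+-+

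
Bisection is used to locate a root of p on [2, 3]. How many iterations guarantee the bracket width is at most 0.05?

Width after n steps is 1/2^n. Need 2^n ≥ 1/0.05 = 20.
2^4 = 16 < 20 ≤ 2^5 = 32, so n = 5.

5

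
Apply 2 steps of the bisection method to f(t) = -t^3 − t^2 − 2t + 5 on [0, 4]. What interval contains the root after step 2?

[1, 2]

m = 2, f(m) = -11 (−); new bracket [0, 2]
m = 1, f(m) = 1 (+); new bracket [1, 2]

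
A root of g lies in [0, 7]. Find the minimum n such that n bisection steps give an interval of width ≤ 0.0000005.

Width after n steps is 7/2^n. Need 2^n ≥ 7/0.0000005 = 14000000.
2^23 = 8388608 < 14000000 ≤ 2^24 = 16777216, so n = 24.

24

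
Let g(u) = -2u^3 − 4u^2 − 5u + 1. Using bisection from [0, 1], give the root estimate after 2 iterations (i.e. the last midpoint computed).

0.25

m = 0.5, g(m) = -2.75 (−); new bracket [0, 0.5]
m = 0.25, g(m) = -0.53125 (−); new bracket [0, 0.25]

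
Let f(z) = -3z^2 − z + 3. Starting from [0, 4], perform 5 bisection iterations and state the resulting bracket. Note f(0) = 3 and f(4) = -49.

m = 2, f(m) = -11 (−); new bracket [0, 2]
m = 1, f(m) = -1 (−); new bracket [0, 1]
m = 0.5, f(m) = 1.75 (+); new bracket [0.5, 1]
m = 0.75, f(m) = 0.5625 (+); new bracket [0.75, 1]
m = 0.875, f(m) = -0.1719 (−); new bracket [0.75, 0.875]

[0.75, 0.875]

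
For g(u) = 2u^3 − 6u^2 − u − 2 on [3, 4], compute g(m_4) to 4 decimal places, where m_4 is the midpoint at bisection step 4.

m = 3.5, g(m) = 6.75 (+); new bracket [3, 3.5]
m = 3.25, g(m) = 0.03125 (+); new bracket [3, 3.25]
m = 3.125, g(m) = -2.683594 (−); new bracket [3.125, 3.25]
m = 3.1875, g(m) = -1.3774 (−); new bracket [3.1875, 3.25]

-1.3774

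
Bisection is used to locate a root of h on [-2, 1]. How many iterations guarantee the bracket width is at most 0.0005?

Width after n steps is 3/2^n. Need 2^n ≥ 3/0.0005 = 6000.
2^12 = 4096 < 6000 ≤ 2^13 = 8192, so n = 13.

13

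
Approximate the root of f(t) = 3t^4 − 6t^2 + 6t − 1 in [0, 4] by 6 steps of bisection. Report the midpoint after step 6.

0.1875

m = 2, f(m) = 35 (+); new bracket [0, 2]
m = 1, f(m) = 2 (+); new bracket [0, 1]
m = 0.5, f(m) = 0.6875 (+); new bracket [0, 0.5]
m = 0.25, f(m) = 0.1367 (+); new bracket [0, 0.25]
m = 0.125, f(m) = -0.343 (−); new bracket [0.125, 0.25]
m = 0.1875, f(m) = -0.0822 (−); new bracket [0.1875, 0.25]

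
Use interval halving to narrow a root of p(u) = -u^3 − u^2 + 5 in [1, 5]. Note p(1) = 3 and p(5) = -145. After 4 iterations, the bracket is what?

[1.25, 1.5]

m = 3, p(m) = -31 (−); new bracket [1, 3]
m = 2, p(m) = -7 (−); new bracket [1, 2]
m = 1.5, p(m) = -0.625 (−); new bracket [1, 1.5]
m = 1.25, p(m) = 1.4844 (+); new bracket [1.25, 1.5]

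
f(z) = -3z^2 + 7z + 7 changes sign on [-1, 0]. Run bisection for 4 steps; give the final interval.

[-0.8125, -0.75]

z = -0.5 gives f = 2.75, positive; keep [-1, -0.5]
z = -0.75 gives f = 0.0625, positive; keep [-1, -0.75]
z = -0.875 gives f = -1.421875, negative; keep [-0.875, -0.75]
z = -0.8125 gives f = -0.668, negative; keep [-0.8125, -0.75]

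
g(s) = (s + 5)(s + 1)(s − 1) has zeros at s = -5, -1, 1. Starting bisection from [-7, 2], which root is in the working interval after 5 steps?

-5

s = -2.5 gives g = 13.125, positive; keep [-7, -2.5]
s = -4.75 gives g = 5.390625, positive; keep [-7, -4.75]
s = -5.875 gives g = -29.326172, negative; keep [-5.875, -4.75]
s = -5.3125 gives g = -8.5071, negative; keep [-5.3125, -4.75]
s = -5.03125 gives g = -0.7598, negative; keep [-5.03125, -4.75]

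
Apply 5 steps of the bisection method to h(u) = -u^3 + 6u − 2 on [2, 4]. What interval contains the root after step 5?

u = 3 gives h = -11, negative; keep [2, 3]
u = 2.5 gives h = -2.625, negative; keep [2, 2.5]
u = 2.25 gives h = 0.109375, positive; keep [2.25, 2.5]
u = 2.375 gives h = -1.1465, negative; keep [2.25, 2.375]
u = 2.3125 gives h = -0.4915, negative; keep [2.25, 2.3125]

[2.25, 2.3125]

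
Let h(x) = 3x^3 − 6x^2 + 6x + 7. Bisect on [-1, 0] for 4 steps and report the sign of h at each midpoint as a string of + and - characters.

h(-0.5) = 2.125 > 0, so the root lies in [-1, -0.5]
h(-0.75) = -2.140625 < 0, so the root lies in [-0.75, -0.5]
h(-0.625) = 0.173828 > 0, so the root lies in [-0.75, -0.625]
h(-0.6875) = -0.9358 < 0, so the root lies in [-0.6875, -0.625]

+-+-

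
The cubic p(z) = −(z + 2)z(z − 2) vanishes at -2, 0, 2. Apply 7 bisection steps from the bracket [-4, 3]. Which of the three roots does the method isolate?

-2

m = -0.5, p(m) = -1.875 (−); new bracket [-4, -0.5]
m = -2.25, p(m) = 2.390625 (+); new bracket [-2.25, -0.5]
m = -1.375, p(m) = -2.900391 (−); new bracket [-2.25, -1.375]
m = -1.8125, p(m) = -1.2957 (−); new bracket [-2.25, -1.8125]
m = -2.03125, p(m) = 0.2559 (+); new bracket [-2.03125, -1.8125]
m = -1.921875, p(m) = -0.5889 (−); new bracket [-2.03125, -1.921875]
m = -1.9765625, p(m) = -0.1842 (−); new bracket [-2.03125, -1.9765625]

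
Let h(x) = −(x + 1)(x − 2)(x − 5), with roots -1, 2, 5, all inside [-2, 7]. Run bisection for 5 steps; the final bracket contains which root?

5

midpoint 2.5: h = 4.375 > 0 → [2.5, 7]
midpoint 4.75: h = 3.953125 > 0 → [4.75, 7]
midpoint 5.875: h = -23.310547 < 0 → [4.75, 5.875]
midpoint 5.3125: h = -6.5344 < 0 → [4.75, 5.3125]
midpoint 5.03125: h = -0.5713 < 0 → [4.75, 5.03125]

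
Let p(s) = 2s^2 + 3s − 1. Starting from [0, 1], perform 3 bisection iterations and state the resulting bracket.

[0.25, 0.375]

midpoint 0.5: p = 1 > 0 → [0, 0.5]
midpoint 0.25: p = -0.125 < 0 → [0.25, 0.5]
midpoint 0.375: p = 0.40625 > 0 → [0.25, 0.375]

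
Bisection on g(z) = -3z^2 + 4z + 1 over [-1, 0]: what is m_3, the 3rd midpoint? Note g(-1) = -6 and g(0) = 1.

-0.125

g(-0.5) = -1.75 < 0, so the root lies in [-0.5, 0]
g(-0.25) = -0.1875 < 0, so the root lies in [-0.25, 0]
g(-0.125) = 0.453125 > 0, so the root lies in [-0.25, -0.125]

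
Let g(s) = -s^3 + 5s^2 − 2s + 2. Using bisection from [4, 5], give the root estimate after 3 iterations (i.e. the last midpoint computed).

4.625

m = 4.5, g(m) = 3.125 (+); new bracket [4.5, 5]
m = 4.75, g(m) = -1.859375 (−); new bracket [4.5, 4.75]
m = 4.625, g(m) = 0.771484 (+); new bracket [4.625, 4.75]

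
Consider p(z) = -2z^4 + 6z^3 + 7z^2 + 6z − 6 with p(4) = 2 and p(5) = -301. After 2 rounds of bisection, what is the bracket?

midpoint 4.5: p = -110.625 < 0 → [4, 4.5]
midpoint 4.25: p = -45.976562 < 0 → [4, 4.25]

[4, 4.25]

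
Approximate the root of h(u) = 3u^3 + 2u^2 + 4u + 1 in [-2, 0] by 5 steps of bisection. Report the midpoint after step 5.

-0.3125

midpoint -1: h = -4 < 0 → [-1, 0]
midpoint -0.5: h = -0.875 < 0 → [-0.5, 0]
midpoint -0.25: h = 0.078125 > 0 → [-0.5, -0.25]
midpoint -0.375: h = -0.377 < 0 → [-0.375, -0.25]
midpoint -0.3125: h = -0.1462 < 0 → [-0.3125, -0.25]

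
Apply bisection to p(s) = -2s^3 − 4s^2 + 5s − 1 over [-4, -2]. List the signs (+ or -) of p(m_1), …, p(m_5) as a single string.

+---+

s = -3 gives p = 2, positive; keep [-3, -2]
s = -2.5 gives p = -7.25, negative; keep [-3, -2.5]
s = -2.75 gives p = -3.40625, negative; keep [-3, -2.75]
s = -2.875 gives p = -0.9102, negative; keep [-3, -2.875]
s = -2.9375 gives p = 0.4917, positive; keep [-2.9375, -2.875]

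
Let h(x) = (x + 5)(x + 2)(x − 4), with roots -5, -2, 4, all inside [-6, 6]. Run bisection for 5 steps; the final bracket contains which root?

4

m = 0, h(m) = -40 (−); new bracket [0, 6]
m = 3, h(m) = -40 (−); new bracket [3, 6]
m = 4.5, h(m) = 30.875 (+); new bracket [3, 4.5]
m = 3.75, h(m) = -12.5781 (−); new bracket [3.75, 4.5]
m = 4.125, h(m) = 6.9863 (+); new bracket [3.75, 4.125]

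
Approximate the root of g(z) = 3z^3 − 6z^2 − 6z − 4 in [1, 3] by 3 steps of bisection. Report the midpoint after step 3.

2.75

z = 2 gives g = -16, negative; keep [2, 3]
z = 2.5 gives g = -9.625, negative; keep [2.5, 3]
z = 2.75 gives g = -3.484375, negative; keep [2.75, 3]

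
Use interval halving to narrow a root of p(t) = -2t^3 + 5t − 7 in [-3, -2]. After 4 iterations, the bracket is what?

[-2.0625, -2]

t = -2.5 gives p = 11.75, positive; keep [-2.5, -2]
t = -2.25 gives p = 4.53125, positive; keep [-2.25, -2]
t = -2.125 gives p = 1.566406, positive; keep [-2.125, -2]
t = -2.0625 gives p = 0.2349, positive; keep [-2.0625, -2]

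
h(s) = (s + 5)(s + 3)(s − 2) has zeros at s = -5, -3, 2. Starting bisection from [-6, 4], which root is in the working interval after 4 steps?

s = -1 gives h = -24, negative; keep [-1, 4]
s = 1.5 gives h = -14.625, negative; keep [1.5, 4]
s = 2.75 gives h = 33.421875, positive; keep [1.5, 2.75]
s = 2.125 gives h = 4.5645, positive; keep [1.5, 2.125]

2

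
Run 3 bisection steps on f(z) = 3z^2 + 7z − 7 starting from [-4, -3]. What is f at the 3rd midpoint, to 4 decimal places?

m = -3.5, f(m) = 5.25 (+); new bracket [-3.5, -3]
m = -3.25, f(m) = 1.9375 (+); new bracket [-3.25, -3]
m = -3.125, f(m) = 0.421875 (+); new bracket [-3.125, -3]

0.4219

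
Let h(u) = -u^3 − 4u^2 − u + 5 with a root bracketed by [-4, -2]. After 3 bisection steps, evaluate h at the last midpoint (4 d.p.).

m = -3, h(m) = -1 (−); new bracket [-4, -3]
m = -3.5, h(m) = 2.375 (+); new bracket [-3.5, -3]
m = -3.25, h(m) = 0.328125 (+); new bracket [-3.25, -3]

0.3281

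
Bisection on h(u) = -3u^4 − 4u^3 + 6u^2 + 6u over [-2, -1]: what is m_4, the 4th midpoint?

-1.8125

midpoint -1.5: h = 2.8125 > 0 → [-2, -1.5]
midpoint -1.75: h = 1.175781 > 0 → [-2, -1.75]
midpoint -1.875: h = -0.86792 < 0 → [-1.875, -1.75]
midpoint -1.8125: h = 0.2766 > 0 → [-1.875, -1.8125]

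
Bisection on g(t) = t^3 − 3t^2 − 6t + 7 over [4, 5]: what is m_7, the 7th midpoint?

t = 4.5 gives g = 10.375, positive; keep [4, 4.5]
t = 4.25 gives g = 4.078125, positive; keep [4, 4.25]
t = 4.125 gives g = 1.392578, positive; keep [4, 4.125]
t = 4.0625 gives g = 0.1604, positive; keep [4, 4.0625]
t = 4.03125 gives g = -0.4287, negative; keep [4.03125, 4.0625]
t = 4.046875 gives g = -0.1364, negative; keep [4.046875, 4.0625]
t = 4.0546875 gives g = 0.0115, positive; keep [4.046875, 4.0546875]

4.0546875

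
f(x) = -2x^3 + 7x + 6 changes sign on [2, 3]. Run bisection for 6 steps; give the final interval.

f(2.5) = -7.75 < 0, so the root lies in [2, 2.5]
f(2.25) = -1.03125 < 0, so the root lies in [2, 2.25]
f(2.125) = 1.683594 > 0, so the root lies in [2.125, 2.25]
f(2.1875) = 0.3774 > 0, so the root lies in [2.1875, 2.25]
f(2.21875) = -0.3139 < 0, so the root lies in [2.1875, 2.21875]
f(2.203125) = 0.035 > 0, so the root lies in [2.203125, 2.21875]

[2.203125, 2.21875]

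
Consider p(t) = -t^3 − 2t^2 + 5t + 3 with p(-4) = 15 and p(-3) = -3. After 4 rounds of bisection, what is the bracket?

m = -3.5, p(m) = 3.875 (+); new bracket [-3.5, -3]
m = -3.25, p(m) = -0.046875 (−); new bracket [-3.5, -3.25]
m = -3.375, p(m) = 1.787109 (+); new bracket [-3.375, -3.25]
m = -3.3125, p(m) = 0.8391 (+); new bracket [-3.3125, -3.25]

[-3.3125, -3.25]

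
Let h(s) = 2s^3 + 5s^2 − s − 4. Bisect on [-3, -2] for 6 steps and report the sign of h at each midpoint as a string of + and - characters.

h(-2.5) = -1.5 < 0, so the root lies in [-2.5, -2]
h(-2.25) = 0.78125 > 0, so the root lies in [-2.5, -2.25]
h(-2.375) = -0.214844 < 0, so the root lies in [-2.375, -2.25]
h(-2.3125) = 0.3179 > 0, so the root lies in [-2.375, -2.3125]
h(-2.34375) = 0.0604 > 0, so the root lies in [-2.375, -2.34375]
h(-2.359375) = -0.075 < 0, so the root lies in [-2.359375, -2.34375]

-+-++-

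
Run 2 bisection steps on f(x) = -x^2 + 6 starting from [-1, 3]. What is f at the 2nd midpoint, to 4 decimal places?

m = 1, f(m) = 5 (+); new bracket [1, 3]
m = 2, f(m) = 2 (+); new bracket [2, 3]

2.0000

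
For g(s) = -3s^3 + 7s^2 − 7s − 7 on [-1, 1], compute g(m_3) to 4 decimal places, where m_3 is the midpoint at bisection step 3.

3.4531

s = 0 gives g = -7, negative; keep [-1, 0]
s = -0.5 gives g = -1.375, negative; keep [-1, -0.5]
s = -0.75 gives g = 3.453125, positive; keep [-0.75, -0.5]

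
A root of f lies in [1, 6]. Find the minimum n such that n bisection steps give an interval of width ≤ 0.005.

10

Width after n steps is 5/2^n. Need 2^n ≥ 5/0.005 = 1000.
2^9 = 512 < 1000 ≤ 2^10 = 1024, so n = 10.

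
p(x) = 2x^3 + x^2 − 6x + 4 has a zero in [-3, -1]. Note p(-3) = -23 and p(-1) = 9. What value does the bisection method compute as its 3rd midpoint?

-2.25

m = -2, p(m) = 4 (+); new bracket [-3, -2]
m = -2.5, p(m) = -6 (−); new bracket [-2.5, -2]
m = -2.25, p(m) = -0.21875 (−); new bracket [-2.25, -2]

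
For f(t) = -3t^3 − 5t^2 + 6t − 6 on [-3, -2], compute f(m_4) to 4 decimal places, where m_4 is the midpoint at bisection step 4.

-0.0056

t = -2.5 gives f = -5.375, negative; keep [-3, -2.5]
t = -2.75 gives f = 2.078125, positive; keep [-2.75, -2.5]
t = -2.625 gives f = -1.939453, negative; keep [-2.75, -2.625]
t = -2.6875 gives f = -0.0056, negative; keep [-2.75, -2.6875]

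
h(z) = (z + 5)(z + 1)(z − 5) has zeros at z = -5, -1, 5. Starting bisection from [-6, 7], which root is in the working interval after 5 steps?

midpoint 0.5: h = -37.125 < 0 → [0.5, 7]
midpoint 3.75: h = -51.953125 < 0 → [3.75, 7]
midpoint 5.375: h = 24.802734 > 0 → [3.75, 5.375]
midpoint 4.5625: h = -23.2712 < 0 → [4.5625, 5.375]
midpoint 4.96875: h = -1.8594 < 0 → [4.96875, 5.375]

5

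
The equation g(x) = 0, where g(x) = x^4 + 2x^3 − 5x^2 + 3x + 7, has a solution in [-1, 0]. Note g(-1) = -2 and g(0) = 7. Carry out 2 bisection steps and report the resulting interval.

midpoint -0.5: g = 4.0625 > 0 → [-1, -0.5]
midpoint -0.75: g = 1.410156 > 0 → [-1, -0.75]

[-1, -0.75]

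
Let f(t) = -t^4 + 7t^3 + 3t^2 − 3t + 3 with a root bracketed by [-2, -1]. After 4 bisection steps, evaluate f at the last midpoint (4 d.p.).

midpoint -1.5: f = -14.4375 < 0 → [-1.5, -1]
midpoint -1.25: f = -4.675781 < 0 → [-1.25, -1]
midpoint -1.125: f = -1.396729 < 0 → [-1.125, -1]
midpoint -1.0625: f = -0.0965 < 0 → [-1.0625, -1]

-0.0965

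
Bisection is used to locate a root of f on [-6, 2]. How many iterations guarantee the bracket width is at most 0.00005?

Width after n steps is 8/2^n. Need 2^n ≥ 8/0.00005 = 160000.
2^17 = 131072 < 160000 ≤ 2^18 = 262144, so n = 18.

18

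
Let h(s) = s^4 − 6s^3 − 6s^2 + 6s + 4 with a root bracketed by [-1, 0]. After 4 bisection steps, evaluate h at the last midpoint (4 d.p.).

-0.1055

m = -0.5, h(m) = 0.3125 (+); new bracket [-1, -0.5]
m = -0.75, h(m) = -1.027344 (−); new bracket [-0.75, -0.5]
m = -0.625, h(m) = -0.476318 (−); new bracket [-0.625, -0.5]
m = -0.5625, h(m) = -0.1055 (−); new bracket [-0.5625, -0.5]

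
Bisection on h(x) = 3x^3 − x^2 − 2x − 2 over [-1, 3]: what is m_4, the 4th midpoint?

1.25

midpoint 1: h = -2 < 0 → [1, 3]
midpoint 2: h = 14 > 0 → [1, 2]
midpoint 1.5: h = 2.875 > 0 → [1, 1.5]
midpoint 1.25: h = -0.2031 < 0 → [1.25, 1.5]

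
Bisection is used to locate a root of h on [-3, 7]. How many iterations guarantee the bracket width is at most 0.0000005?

25

Width after n steps is 10/2^n. Need 2^n ≥ 10/0.0000005 = 20000000.
2^24 = 16777216 < 20000000 ≤ 2^25 = 33554432, so n = 25.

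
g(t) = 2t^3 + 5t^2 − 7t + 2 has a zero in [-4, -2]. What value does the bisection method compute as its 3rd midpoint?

-3.75

midpoint -3: g = 14 > 0 → [-4, -3]
midpoint -3.5: g = 2 > 0 → [-4, -3.5]
midpoint -3.75: g = -6.90625 < 0 → [-3.75, -3.5]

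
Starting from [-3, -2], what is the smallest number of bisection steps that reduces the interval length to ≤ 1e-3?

Width after n steps is 1/2^n. Need 2^n ≥ 1/1e-3 = 1000.
2^9 = 512 < 1000 ≤ 2^10 = 1024, so n = 10.

10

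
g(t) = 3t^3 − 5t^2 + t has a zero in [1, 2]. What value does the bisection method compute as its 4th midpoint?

m = 1.5, g(m) = 0.375 (+); new bracket [1, 1.5]
m = 1.25, g(m) = -0.703125 (−); new bracket [1.25, 1.5]
m = 1.375, g(m) = -0.279297 (−); new bracket [1.375, 1.5]
m = 1.4375, g(m) = 0.0168 (+); new bracket [1.375, 1.4375]

1.4375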